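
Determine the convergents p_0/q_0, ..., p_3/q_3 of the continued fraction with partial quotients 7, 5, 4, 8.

7/1, 36/5, 151/21, 1244/173

Using the convergent recurrence p_i = a_i*p_{i-1} + p_{i-2}, q_i = a_i*q_{i-1} + q_{i-2} with p_{-2}=0, p_{-1}=1, q_{-2}=1, q_{-1}=0:
  i=0: a_0=7, p_0 = 7*1 + 0 = 7, q_0 = 7*0 + 1 = 1.
  i=1: a_1=5, p_1 = 5*7 + 1 = 36, q_1 = 5*1 + 0 = 5.
  i=2: a_2=4, p_2 = 4*36 + 7 = 151, q_2 = 4*5 + 1 = 21.
  i=3: a_3=8, p_3 = 8*151 + 36 = 1244, q_3 = 8*21 + 5 = 173.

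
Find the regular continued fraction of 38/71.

[0; 1, 1, 6, 1, 1, 2]

Run the Euclidean algorithm on 38 and 71; the successive quotients are the partial quotients a_0, a_1, ... (each step inverts the fractional part left over by the previous one):
  38 = 0*71 + 38, so a_0 = 0.
  71 = 1*38 + 33, so a_1 = 1.
  38 = 1*33 + 5, so a_2 = 1.
  33 = 6*5 + 3, so a_3 = 6.
  5 = 1*3 + 2, so a_4 = 1.
  3 = 1*2 + 1, so a_5 = 1.
  2 = 2*1 + 0, so a_6 = 2.
The remainder reaches 0 after 7 divisions, so the expansion has 7 partial quotients, read off in order.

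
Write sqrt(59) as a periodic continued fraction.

[7; (1, 2, 7, 2, 1, 14)]

Write x_i = (sqrt(59) + m_i)/d_i with (m_0, d_0) = (0, 1). a_0 = floor(sqrt(59)) = 7, since 7^2 = 49 <= 59 < 64 = 8^2.
Iterate m_{i+1} = d_i*a_i - m_i, d_{i+1} = (59 - m_{i+1}^2)/d_i, a_{i+1} = floor((a_0 + m_{i+1})/d_{i+1}):
  m_1 = 1*7 - 0 = 7, d_1 = (59 - 7^2)/1 = 10/1 = 10, a_1 = floor((7 + 7)/10) = 1.
  m_2 = 10*1 - 7 = 3, d_2 = (59 - 3^2)/10 = 50/10 = 5, a_2 = floor((7 + 3)/5) = 2.
  m_3 = 5*2 - 3 = 7, d_3 = (59 - 7^2)/5 = 10/5 = 2, a_3 = floor((7 + 7)/2) = 7.
  m_4 = 2*7 - 7 = 7, d_4 = (59 - 7^2)/2 = 10/2 = 5, a_4 = floor((7 + 7)/5) = 2.
  m_5 = 5*2 - 7 = 3, d_5 = (59 - 3^2)/5 = 50/5 = 10, a_5 = floor((7 + 3)/10) = 1.
  m_6 = 10*1 - 3 = 7, d_6 = (59 - 7^2)/10 = 10/10 = 1, a_6 = floor((7 + 7)/1) = 14.
  m_7 = 1*14 - 7 = 7, d_7 = (59 - 7^2)/1 = 10/1 = 10: (m_7, d_7) = (m_1, d_1) = (7, 10), so from here the quotients repeat a_1, ..., a_6; the period length is 6.
Hence the expansion of sqrt(59) is a_0 = 7 followed by the repeating block 1, 2, 7, 2, 1, 14 (period 6).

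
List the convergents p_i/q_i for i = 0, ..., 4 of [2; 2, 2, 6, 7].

2/1, 5/2, 12/5, 77/32, 551/229

Using the convergent recurrence p_i = a_i*p_{i-1} + p_{i-2}, q_i = a_i*q_{i-1} + q_{i-2} with p_{-2}=0, p_{-1}=1, q_{-2}=1, q_{-1}=0:
  i=0: a_0=2, p_0 = 2*1 + 0 = 2, q_0 = 2*0 + 1 = 1.
  i=1: a_1=2, p_1 = 2*2 + 1 = 5, q_1 = 2*1 + 0 = 2.
  i=2: a_2=2, p_2 = 2*5 + 2 = 12, q_2 = 2*2 + 1 = 5.
  i=3: a_3=6, p_3 = 6*12 + 5 = 77, q_3 = 6*5 + 2 = 32.
  i=4: a_4=7, p_4 = 7*77 + 12 = 551, q_4 = 7*32 + 5 = 229.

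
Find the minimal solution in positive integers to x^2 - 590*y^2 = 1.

(x, y) = (5781, 238)

First expand sqrt(590) as a continued fraction. With x_i = (sqrt(590) + m_i)/d_i and (m_0, d_0) = (0, 1): a_0 = floor(sqrt(590)) = 24, since 24^2 = 576 <= 590 < 625 = 25^2.
Iterate m_{i+1} = d_i*a_i - m_i, d_{i+1} = (590 - m_{i+1}^2)/d_i, a_{i+1} = floor((a_0 + m_{i+1})/d_{i+1}):
  m_1 = 1*24 - 0 = 24, d_1 = (590 - 24^2)/1 = 14/1 = 14, a_1 = floor((24 + 24)/14) = 3.
  m_2 = 14*3 - 24 = 18, d_2 = (590 - 18^2)/14 = 266/14 = 19, a_2 = floor((24 + 18)/19) = 2.
  m_3 = 19*2 - 18 = 20, d_3 = (590 - 20^2)/19 = 190/19 = 10, a_3 = floor((24 + 20)/10) = 4.
  m_4 = 10*4 - 20 = 20, d_4 = (590 - 20^2)/10 = 190/10 = 19, a_4 = floor((24 + 20)/19) = 2.
  m_5 = 19*2 - 20 = 18, d_5 = (590 - 18^2)/19 = 266/19 = 14, a_5 = floor((24 + 18)/14) = 3.
  m_6 = 14*3 - 18 = 24, d_6 = (590 - 24^2)/14 = 14/14 = 1, a_6 = floor((24 + 24)/1) = 48.
  m_7 = 1*48 - 24 = 24, d_7 = (590 - 24^2)/1 = 14/1 = 14: (m_7, d_7) = (m_1, d_1) = (24, 14), so from here the quotients repeat a_1, ..., a_6; the period length is 6.
So sqrt(590) = [24; (3, 2, 4, 2, 3, 48)] with period length k = 6.
k is even, so the fundamental solution of x^2 - 590y^2 = 1 is (p_{k-1}, q_{k-1}) = (p_5, q_5); compute convergents through index 5.
Convergents (p_i = a_i*p_{i-1} + p_{i-2}, q_i = a_i*q_{i-1} + q_{i-2} with p_{-2}=0, p_{-1}=1, q_{-2}=1, q_{-1}=0):
  i=0: a_0=24, p_0 = 24*1 + 0 = 24, q_0 = 24*0 + 1 = 1.
  i=1: a_1=3, p_1 = 3*24 + 1 = 73, q_1 = 3*1 + 0 = 3.
  i=2: a_2=2, p_2 = 2*73 + 24 = 170, q_2 = 2*3 + 1 = 7.
  i=3: a_3=4, p_3 = 4*170 + 73 = 753, q_3 = 4*7 + 3 = 31.
  i=4: a_4=2, p_4 = 2*753 + 170 = 1676, q_4 = 2*31 + 7 = 69.
  i=5: a_5=3, p_5 = 3*1676 + 753 = 5781, q_5 = 3*69 + 31 = 238.
Check: 5781^2 - 590*238^2 = 33419961 - 33419960 = 1, so (x, y) = (5781, 238) solves the equation, and by the theorem it is the least positive solution.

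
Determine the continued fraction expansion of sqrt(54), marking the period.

Write x_i = (sqrt(54) + m_i)/d_i with (m_0, d_0) = (0, 1). a_0 = floor(sqrt(54)) = 7, since 7^2 = 49 <= 54 < 64 = 8^2.
Iterate m_{i+1} = d_i*a_i - m_i, d_{i+1} = (54 - m_{i+1}^2)/d_i, a_{i+1} = floor((a_0 + m_{i+1})/d_{i+1}):
  m_1 = 1*7 - 0 = 7, d_1 = (54 - 7^2)/1 = 5/1 = 5, a_1 = floor((7 + 7)/5) = 2.
  m_2 = 5*2 - 7 = 3, d_2 = (54 - 3^2)/5 = 45/5 = 9, a_2 = floor((7 + 3)/9) = 1.
  m_3 = 9*1 - 3 = 6, d_3 = (54 - 6^2)/9 = 18/9 = 2, a_3 = floor((7 + 6)/2) = 6.
  m_4 = 2*6 - 6 = 6, d_4 = (54 - 6^2)/2 = 18/2 = 9, a_4 = floor((7 + 6)/9) = 1.
  m_5 = 9*1 - 6 = 3, d_5 = (54 - 3^2)/9 = 45/9 = 5, a_5 = floor((7 + 3)/5) = 2.
  m_6 = 5*2 - 3 = 7, d_6 = (54 - 7^2)/5 = 5/5 = 1, a_6 = floor((7 + 7)/1) = 14.
  m_7 = 1*14 - 7 = 7, d_7 = (54 - 7^2)/1 = 5/1 = 5: (m_7, d_7) = (m_1, d_1) = (7, 5), so from here the quotients repeat a_1, ..., a_6; the period length is 6.
Hence the expansion of sqrt(54) is a_0 = 7 followed by the repeating block 2, 1, 6, 1, 2, 14 (period 6).

[7; (2, 1, 6, 1, 2, 14)]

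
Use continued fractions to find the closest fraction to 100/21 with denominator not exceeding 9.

Expand x = 100/21 as a continued fraction with the Euclidean algorithm:
  100 = 4*21 + 16, so a_0 = 4.
  21 = 1*16 + 5, so a_1 = 1.
  16 = 3*5 + 1, so a_2 = 3.
  5 = 5*1 + 0, so a_3 = 5.
so x = [4; 1, 3, 5].
Convergents (p_i = a_i*p_{i-1} + p_{i-2}, q_i = a_i*q_{i-1} + q_{i-2} with p_{-2}=0, p_{-1}=1, q_{-2}=1, q_{-1}=0), until the denominator exceeds 9:
  i=0: a_0=4, p_0 = 4*1 + 0 = 4, q_0 = 4*0 + 1 = 1.
  i=1: a_1=1, p_1 = 1*4 + 1 = 5, q_1 = 1*1 + 0 = 1.
  i=2: a_2=3, p_2 = 3*5 + 4 = 19, q_2 = 3*1 + 1 = 4.
  i=3: a_3=5, p_3 = 5*19 + 5 = 100, q_3 = 5*4 + 1 = 21.
q_3 = 21 > 9, so the last convergent with denominator <= 9 is p_2/q_2 = 19/4.
The closest fraction with denominator <= 9 is either p_2/q_2 or the intermediate fraction (k*p_2 + p_1)/(k*q_2 + q_1) with the largest k >= 1 whose denominator stays <= 9; these approach x as k grows, and every other convergent or intermediate fraction in range is farther away.
Largest k: floor((9 - q_1)/q_2) = floor((9 - 1)/4) = 2.
That gives (2*19 + 5)/(2*4 + 1) = 43/9.
Compare the errors: |x - 19/4| = |100*4 - 19*21|/(21*4) = 1/84, and |x - 43/9| = |100*9 - 43*21|/(21*9) = 3/189.
Cross-multiplying, 1*189 = 189 < 252 = 3*84, so 1/84 is smaller: the convergent 19/4 is closer to x than 43/9.

19/4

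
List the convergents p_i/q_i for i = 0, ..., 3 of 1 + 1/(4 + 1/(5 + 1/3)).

Using the convergent recurrence p_i = a_i*p_{i-1} + p_{i-2}, q_i = a_i*q_{i-1} + q_{i-2} with p_{-2}=0, p_{-1}=1, q_{-2}=1, q_{-1}=0:
  i=0: a_0=1, p_0 = 1*1 + 0 = 1, q_0 = 1*0 + 1 = 1.
  i=1: a_1=4, p_1 = 4*1 + 1 = 5, q_1 = 4*1 + 0 = 4.
  i=2: a_2=5, p_2 = 5*5 + 1 = 26, q_2 = 5*4 + 1 = 21.
  i=3: a_3=3, p_3 = 3*26 + 5 = 83, q_3 = 3*21 + 4 = 67.

1/1, 5/4, 26/21, 83/67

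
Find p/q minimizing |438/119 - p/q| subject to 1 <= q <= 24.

Expand x = 438/119 as a continued fraction with the Euclidean algorithm:
  438 = 3*119 + 81, so a_0 = 3.
  119 = 1*81 + 38, so a_1 = 1.
  81 = 2*38 + 5, so a_2 = 2.
  38 = 7*5 + 3, so a_3 = 7.
  5 = 1*3 + 2, so a_4 = 1.
  3 = 1*2 + 1, so a_5 = 1.
  2 = 2*1 + 0, so a_6 = 2.
so x = [3; 1, 2, 7, 1, 1, 2].
Convergents (p_i = a_i*p_{i-1} + p_{i-2}, q_i = a_i*q_{i-1} + q_{i-2} with p_{-2}=0, p_{-1}=1, q_{-2}=1, q_{-1}=0), until the denominator exceeds 24:
  i=0: a_0=3, p_0 = 3*1 + 0 = 3, q_0 = 3*0 + 1 = 1.
  i=1: a_1=1, p_1 = 1*3 + 1 = 4, q_1 = 1*1 + 0 = 1.
  i=2: a_2=2, p_2 = 2*4 + 3 = 11, q_2 = 2*1 + 1 = 3.
  i=3: a_3=7, p_3 = 7*11 + 4 = 81, q_3 = 7*3 + 1 = 22.
  i=4: a_4=1, p_4 = 1*81 + 11 = 92, q_4 = 1*22 + 3 = 25.
q_4 = 25 > 24, so the last convergent with denominator <= 24 is p_3/q_3 = 81/22.
The closest fraction with denominator <= 24 is either p_3/q_3 or the intermediate fraction (k*p_3 + p_2)/(k*q_3 + q_2) with the largest k >= 1 whose denominator stays <= 24; these approach x as k grows, and every other convergent or intermediate fraction in range is farther away.
Largest k: floor((24 - q_2)/q_3) = floor((24 - 3)/22) = 0.
Since k = 0, no intermediate fraction beyond p_3/q_3 has denominator <= 24, so the convergent 81/22 is the closest (its error is |438*22 - 81*119|/(119*22) = 3/2618).

81/22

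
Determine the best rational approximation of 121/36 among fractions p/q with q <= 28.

84/25

Expand x = 121/36 as a continued fraction with the Euclidean algorithm:
  121 = 3*36 + 13, so a_0 = 3.
  36 = 2*13 + 10, so a_1 = 2.
  13 = 1*10 + 3, so a_2 = 1.
  10 = 3*3 + 1, so a_3 = 3.
  3 = 3*1 + 0, so a_4 = 3.
so x = [3; 2, 1, 3, 3].
Convergents (p_i = a_i*p_{i-1} + p_{i-2}, q_i = a_i*q_{i-1} + q_{i-2} with p_{-2}=0, p_{-1}=1, q_{-2}=1, q_{-1}=0), until the denominator exceeds 28:
  i=0: a_0=3, p_0 = 3*1 + 0 = 3, q_0 = 3*0 + 1 = 1.
  i=1: a_1=2, p_1 = 2*3 + 1 = 7, q_1 = 2*1 + 0 = 2.
  i=2: a_2=1, p_2 = 1*7 + 3 = 10, q_2 = 1*2 + 1 = 3.
  i=3: a_3=3, p_3 = 3*10 + 7 = 37, q_3 = 3*3 + 2 = 11.
  i=4: a_4=3, p_4 = 3*37 + 10 = 121, q_4 = 3*11 + 3 = 36.
q_4 = 36 > 28, so the last convergent with denominator <= 28 is p_3/q_3 = 37/11.
The closest fraction with denominator <= 28 is either p_3/q_3 or the intermediate fraction (k*p_3 + p_2)/(k*q_3 + q_2) with the largest k >= 1 whose denominator stays <= 28; these approach x as k grows, and every other convergent or intermediate fraction in range is farther away.
Largest k: floor((28 - q_2)/q_3) = floor((28 - 3)/11) = 2.
That gives (2*37 + 10)/(2*11 + 3) = 84/25.
Compare the errors: |x - 37/11| = |121*11 - 37*36|/(36*11) = 1/396, and |x - 84/25| = |121*25 - 84*36|/(36*25) = 1/900.
Cross-multiplying, 1*396 = 396 < 900 = 1*900, so 1/900 is smaller: the intermediate fraction 84/25 is closer to x than 37/11.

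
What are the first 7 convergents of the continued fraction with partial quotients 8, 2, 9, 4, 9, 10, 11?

Using the convergent recurrence p_i = a_i*p_{i-1} + p_{i-2}, q_i = a_i*q_{i-1} + q_{i-2} with p_{-2}=0, p_{-1}=1, q_{-2}=1, q_{-1}=0:
  i=0: a_0=8, p_0 = 8*1 + 0 = 8, q_0 = 8*0 + 1 = 1.
  i=1: a_1=2, p_1 = 2*8 + 1 = 17, q_1 = 2*1 + 0 = 2.
  i=2: a_2=9, p_2 = 9*17 + 8 = 161, q_2 = 9*2 + 1 = 19.
  i=3: a_3=4, p_3 = 4*161 + 17 = 661, q_3 = 4*19 + 2 = 78.
  i=4: a_4=9, p_4 = 9*661 + 161 = 6110, q_4 = 9*78 + 19 = 721.
  i=5: a_5=10, p_5 = 10*6110 + 661 = 61761, q_5 = 10*721 + 78 = 7288.
  i=6: a_6=11, p_6 = 11*61761 + 6110 = 685481, q_6 = 11*7288 + 721 = 80889.

8/1, 17/2, 161/19, 661/78, 6110/721, 61761/7288, 685481/80889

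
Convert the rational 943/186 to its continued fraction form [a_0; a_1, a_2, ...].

Run the Euclidean algorithm on 943 and 186; the successive quotients are the partial quotients a_0, a_1, ... (each step inverts the fractional part left over by the previous one):
  943 = 5*186 + 13, so a_0 = 5.
  186 = 14*13 + 4, so a_1 = 14.
  13 = 3*4 + 1, so a_2 = 3.
  4 = 4*1 + 0, so a_3 = 4.
The remainder reaches 0 after 4 divisions, so the expansion has 4 partial quotients, read off in order.

[5; 14, 3, 4]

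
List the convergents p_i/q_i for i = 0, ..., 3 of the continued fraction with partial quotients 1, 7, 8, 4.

1/1, 8/7, 65/57, 268/235

Using the convergent recurrence p_i = a_i*p_{i-1} + p_{i-2}, q_i = a_i*q_{i-1} + q_{i-2} with p_{-2}=0, p_{-1}=1, q_{-2}=1, q_{-1}=0:
  i=0: a_0=1, p_0 = 1*1 + 0 = 1, q_0 = 1*0 + 1 = 1.
  i=1: a_1=7, p_1 = 7*1 + 1 = 8, q_1 = 7*1 + 0 = 7.
  i=2: a_2=8, p_2 = 8*8 + 1 = 65, q_2 = 8*7 + 1 = 57.
  i=3: a_3=4, p_3 = 4*65 + 8 = 268, q_3 = 4*57 + 7 = 235.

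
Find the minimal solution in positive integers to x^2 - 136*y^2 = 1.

First expand sqrt(136) as a continued fraction. With x_i = (sqrt(136) + m_i)/d_i and (m_0, d_0) = (0, 1): a_0 = floor(sqrt(136)) = 11, since 11^2 = 121 <= 136 < 144 = 12^2.
Iterate m_{i+1} = d_i*a_i - m_i, d_{i+1} = (136 - m_{i+1}^2)/d_i, a_{i+1} = floor((a_0 + m_{i+1})/d_{i+1}):
  m_1 = 1*11 - 0 = 11, d_1 = (136 - 11^2)/1 = 15/1 = 15, a_1 = floor((11 + 11)/15) = 1.
  m_2 = 15*1 - 11 = 4, d_2 = (136 - 4^2)/15 = 120/15 = 8, a_2 = floor((11 + 4)/8) = 1.
  m_3 = 8*1 - 4 = 4, d_3 = (136 - 4^2)/8 = 120/8 = 15, a_3 = floor((11 + 4)/15) = 1.
  m_4 = 15*1 - 4 = 11, d_4 = (136 - 11^2)/15 = 15/15 = 1, a_4 = floor((11 + 11)/1) = 22.
  m_5 = 1*22 - 11 = 11, d_5 = (136 - 11^2)/1 = 15/1 = 15: (m_5, d_5) = (m_1, d_1) = (11, 15), so from here the quotients repeat a_1, ..., a_4; the period length is 4.
So sqrt(136) = [11; (1, 1, 1, 22)] with period length k = 4.
k is even, so the fundamental solution of x^2 - 136y^2 = 1 is (p_{k-1}, q_{k-1}) = (p_3, q_3); compute convergents through index 3.
Convergents (p_i = a_i*p_{i-1} + p_{i-2}, q_i = a_i*q_{i-1} + q_{i-2} with p_{-2}=0, p_{-1}=1, q_{-2}=1, q_{-1}=0):
  i=0: a_0=11, p_0 = 11*1 + 0 = 11, q_0 = 11*0 + 1 = 1.
  i=1: a_1=1, p_1 = 1*11 + 1 = 12, q_1 = 1*1 + 0 = 1.
  i=2: a_2=1, p_2 = 1*12 + 11 = 23, q_2 = 1*1 + 1 = 2.
  i=3: a_3=1, p_3 = 1*23 + 12 = 35, q_3 = 1*2 + 1 = 3.
Check: 35^2 - 136*3^2 = 1225 - 1224 = 1, so (x, y) = (35, 3) solves the equation, and by the theorem it is the least positive solution.

(x, y) = (35, 3)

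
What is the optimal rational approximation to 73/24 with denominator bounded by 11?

Expand x = 73/24 as a continued fraction with the Euclidean algorithm:
  73 = 3*24 + 1, so a_0 = 3.
  24 = 24*1 + 0, so a_1 = 24.
so x = [3; 24].
Convergents (p_i = a_i*p_{i-1} + p_{i-2}, q_i = a_i*q_{i-1} + q_{i-2} with p_{-2}=0, p_{-1}=1, q_{-2}=1, q_{-1}=0), until the denominator exceeds 11:
  i=0: a_0=3, p_0 = 3*1 + 0 = 3, q_0 = 3*0 + 1 = 1.
  i=1: a_1=24, p_1 = 24*3 + 1 = 73, q_1 = 24*1 + 0 = 24.
q_1 = 24 > 11, so the last convergent with denominator <= 11 is p_0/q_0 = 3/1.
The closest fraction with denominator <= 11 is either p_0/q_0 or the intermediate fraction (k*p_0 + p_{-1})/(k*q_0 + q_{-1}) with the largest k >= 1 whose denominator stays <= 11; these approach x as k grows, and every other convergent or intermediate fraction in range is farther away.
Largest k: floor((11 - q_{-1})/q_0) = floor((11 - 0)/1) = 11 (using the seeds p_{-1} = 1, q_{-1} = 0).
That gives (11*3 + 1)/(11*1 + 0) = 34/11.
Compare the errors: |x - 3/1| = |73*1 - 3*24|/(24*1) = 1/24, and |x - 34/11| = |73*11 - 34*24|/(24*11) = 13/264.
Cross-multiplying, 1*264 = 264 < 312 = 13*24, so 1/24 is smaller: the convergent 3/1 is closer to x than 34/11.

3/1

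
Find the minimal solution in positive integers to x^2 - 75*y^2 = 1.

First expand sqrt(75) as a continued fraction. With x_i = (sqrt(75) + m_i)/d_i and (m_0, d_0) = (0, 1): a_0 = floor(sqrt(75)) = 8, since 8^2 = 64 <= 75 < 81 = 9^2.
Iterate m_{i+1} = d_i*a_i - m_i, d_{i+1} = (75 - m_{i+1}^2)/d_i, a_{i+1} = floor((a_0 + m_{i+1})/d_{i+1}):
  m_1 = 1*8 - 0 = 8, d_1 = (75 - 8^2)/1 = 11/1 = 11, a_1 = floor((8 + 8)/11) = 1.
  m_2 = 11*1 - 8 = 3, d_2 = (75 - 3^2)/11 = 66/11 = 6, a_2 = floor((8 + 3)/6) = 1.
  m_3 = 6*1 - 3 = 3, d_3 = (75 - 3^2)/6 = 66/6 = 11, a_3 = floor((8 + 3)/11) = 1.
  m_4 = 11*1 - 3 = 8, d_4 = (75 - 8^2)/11 = 11/11 = 1, a_4 = floor((8 + 8)/1) = 16.
  m_5 = 1*16 - 8 = 8, d_5 = (75 - 8^2)/1 = 11/1 = 11: (m_5, d_5) = (m_1, d_1) = (8, 11), so from here the quotients repeat a_1, ..., a_4; the period length is 4.
So sqrt(75) = [8; (1, 1, 1, 16)] with period length k = 4.
k is even, so the fundamental solution of x^2 - 75y^2 = 1 is (p_{k-1}, q_{k-1}) = (p_3, q_3); compute convergents through index 3.
Convergents (p_i = a_i*p_{i-1} + p_{i-2}, q_i = a_i*q_{i-1} + q_{i-2} with p_{-2}=0, p_{-1}=1, q_{-2}=1, q_{-1}=0):
  i=0: a_0=8, p_0 = 8*1 + 0 = 8, q_0 = 8*0 + 1 = 1.
  i=1: a_1=1, p_1 = 1*8 + 1 = 9, q_1 = 1*1 + 0 = 1.
  i=2: a_2=1, p_2 = 1*9 + 8 = 17, q_2 = 1*1 + 1 = 2.
  i=3: a_3=1, p_3 = 1*17 + 9 = 26, q_3 = 1*2 + 1 = 3.
Check: 26^2 - 75*3^2 = 676 - 675 = 1, so (x, y) = (26, 3) solves the equation, and by the theorem it is the least positive solution.

(x, y) = (26, 3)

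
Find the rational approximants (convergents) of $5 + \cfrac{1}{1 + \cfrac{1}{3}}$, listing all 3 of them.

Using the convergent recurrence p_i = a_i*p_{i-1} + p_{i-2}, q_i = a_i*q_{i-1} + q_{i-2} with p_{-2}=0, p_{-1}=1, q_{-2}=1, q_{-1}=0:
  i=0: a_0=5, p_0 = 5*1 + 0 = 5, q_0 = 5*0 + 1 = 1.
  i=1: a_1=1, p_1 = 1*5 + 1 = 6, q_1 = 1*1 + 0 = 1.
  i=2: a_2=3, p_2 = 3*6 + 5 = 23, q_2 = 3*1 + 1 = 4.

5/1, 6/1, 23/4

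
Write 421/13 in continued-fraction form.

Run the Euclidean algorithm on 421 and 13; the successive quotients are the partial quotients a_0, a_1, ... (each step inverts the fractional part left over by the previous one):
  421 = 32*13 + 5, so a_0 = 32.
  13 = 2*5 + 3, so a_1 = 2.
  5 = 1*3 + 2, so a_2 = 1.
  3 = 1*2 + 1, so a_3 = 1.
  2 = 2*1 + 0, so a_4 = 2.
The remainder reaches 0 after 5 divisions, so the expansion has 5 partial quotients, read off in order.

[32; 2, 1, 1, 2]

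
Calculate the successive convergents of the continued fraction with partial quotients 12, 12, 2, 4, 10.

Using the convergent recurrence p_i = a_i*p_{i-1} + p_{i-2}, q_i = a_i*q_{i-1} + q_{i-2} with p_{-2}=0, p_{-1}=1, q_{-2}=1, q_{-1}=0:
  i=0: a_0=12, p_0 = 12*1 + 0 = 12, q_0 = 12*0 + 1 = 1.
  i=1: a_1=12, p_1 = 12*12 + 1 = 145, q_1 = 12*1 + 0 = 12.
  i=2: a_2=2, p_2 = 2*145 + 12 = 302, q_2 = 2*12 + 1 = 25.
  i=3: a_3=4, p_3 = 4*302 + 145 = 1353, q_3 = 4*25 + 12 = 112.
  i=4: a_4=10, p_4 = 10*1353 + 302 = 13832, q_4 = 10*112 + 25 = 1145.

12/1, 145/12, 302/25, 1353/112, 13832/1145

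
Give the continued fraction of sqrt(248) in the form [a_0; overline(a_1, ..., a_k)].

[15; overline(1, 2, 1, 30)]

Write x_i = (sqrt(248) + m_i)/d_i with (m_0, d_0) = (0, 1). a_0 = floor(sqrt(248)) = 15, since 15^2 = 225 <= 248 < 256 = 16^2.
Iterate m_{i+1} = d_i*a_i - m_i, d_{i+1} = (248 - m_{i+1}^2)/d_i, a_{i+1} = floor((a_0 + m_{i+1})/d_{i+1}):
  m_1 = 1*15 - 0 = 15, d_1 = (248 - 15^2)/1 = 23/1 = 23, a_1 = floor((15 + 15)/23) = 1.
  m_2 = 23*1 - 15 = 8, d_2 = (248 - 8^2)/23 = 184/23 = 8, a_2 = floor((15 + 8)/8) = 2.
  m_3 = 8*2 - 8 = 8, d_3 = (248 - 8^2)/8 = 184/8 = 23, a_3 = floor((15 + 8)/23) = 1.
  m_4 = 23*1 - 8 = 15, d_4 = (248 - 15^2)/23 = 23/23 = 1, a_4 = floor((15 + 15)/1) = 30.
  m_5 = 1*30 - 15 = 15, d_5 = (248 - 15^2)/1 = 23/1 = 23: (m_5, d_5) = (m_1, d_1) = (15, 23), so from here the quotients repeat a_1, ..., a_4; the period length is 4.
Hence the expansion of sqrt(248) is a_0 = 15 followed by the repeating block 1, 2, 1, 30 (period 4).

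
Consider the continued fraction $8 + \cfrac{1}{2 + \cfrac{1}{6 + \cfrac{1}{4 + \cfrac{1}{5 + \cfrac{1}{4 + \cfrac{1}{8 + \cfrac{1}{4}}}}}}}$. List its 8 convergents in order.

Using the convergent recurrence p_i = a_i*p_{i-1} + p_{i-2}, q_i = a_i*q_{i-1} + q_{i-2} with p_{-2}=0, p_{-1}=1, q_{-2}=1, q_{-1}=0:
  i=0: a_0=8, p_0 = 8*1 + 0 = 8, q_0 = 8*0 + 1 = 1.
  i=1: a_1=2, p_1 = 2*8 + 1 = 17, q_1 = 2*1 + 0 = 2.
  i=2: a_2=6, p_2 = 6*17 + 8 = 110, q_2 = 6*2 + 1 = 13.
  i=3: a_3=4, p_3 = 4*110 + 17 = 457, q_3 = 4*13 + 2 = 54.
  i=4: a_4=5, p_4 = 5*457 + 110 = 2395, q_4 = 5*54 + 13 = 283.
  i=5: a_5=4, p_5 = 4*2395 + 457 = 10037, q_5 = 4*283 + 54 = 1186.
  i=6: a_6=8, p_6 = 8*10037 + 2395 = 82691, q_6 = 8*1186 + 283 = 9771.
  i=7: a_7=4, p_7 = 4*82691 + 10037 = 340801, q_7 = 4*9771 + 1186 = 40270.

8/1, 17/2, 110/13, 457/54, 2395/283, 10037/1186, 82691/9771, 340801/40270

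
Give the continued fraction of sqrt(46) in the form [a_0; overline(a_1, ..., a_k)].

Write x_i = (sqrt(46) + m_i)/d_i with (m_0, d_0) = (0, 1). a_0 = floor(sqrt(46)) = 6, since 6^2 = 36 <= 46 < 49 = 7^2.
Iterate m_{i+1} = d_i*a_i - m_i, d_{i+1} = (46 - m_{i+1}^2)/d_i, a_{i+1} = floor((a_0 + m_{i+1})/d_{i+1}):
  m_1 = 1*6 - 0 = 6, d_1 = (46 - 6^2)/1 = 10/1 = 10, a_1 = floor((6 + 6)/10) = 1.
  m_2 = 10*1 - 6 = 4, d_2 = (46 - 4^2)/10 = 30/10 = 3, a_2 = floor((6 + 4)/3) = 3.
  m_3 = 3*3 - 4 = 5, d_3 = (46 - 5^2)/3 = 21/3 = 7, a_3 = floor((6 + 5)/7) = 1.
  m_4 = 7*1 - 5 = 2, d_4 = (46 - 2^2)/7 = 42/7 = 6, a_4 = floor((6 + 2)/6) = 1.
  m_5 = 6*1 - 2 = 4, d_5 = (46 - 4^2)/6 = 30/6 = 5, a_5 = floor((6 + 4)/5) = 2.
  m_6 = 5*2 - 4 = 6, d_6 = (46 - 6^2)/5 = 10/5 = 2, a_6 = floor((6 + 6)/2) = 6.
  m_7 = 2*6 - 6 = 6, d_7 = (46 - 6^2)/2 = 10/2 = 5, a_7 = floor((6 + 6)/5) = 2.
  m_8 = 5*2 - 6 = 4, d_8 = (46 - 4^2)/5 = 30/5 = 6, a_8 = floor((6 + 4)/6) = 1.
  m_9 = 6*1 - 4 = 2, d_9 = (46 - 2^2)/6 = 42/6 = 7, a_9 = floor((6 + 2)/7) = 1.
  m_10 = 7*1 - 2 = 5, d_10 = (46 - 5^2)/7 = 21/7 = 3, a_10 = floor((6 + 5)/3) = 3.
  m_11 = 3*3 - 5 = 4, d_11 = (46 - 4^2)/3 = 30/3 = 10, a_11 = floor((6 + 4)/10) = 1.
  m_12 = 10*1 - 4 = 6, d_12 = (46 - 6^2)/10 = 10/10 = 1, a_12 = floor((6 + 6)/1) = 12.
  m_13 = 1*12 - 6 = 6, d_13 = (46 - 6^2)/1 = 10/1 = 10: (m_13, d_13) = (m_1, d_1) = (6, 10), so from here the quotients repeat a_1, ..., a_12; the period length is 12.
Hence the expansion of sqrt(46) is a_0 = 6 followed by the repeating block 1, 3, 1, 1, 2, 6, 2, 1, 1, 3, 1, 12 (period 12).

[6; overline(1, 3, 1, 1, 2, 6, 2, 1, 1, 3, 1, 12)]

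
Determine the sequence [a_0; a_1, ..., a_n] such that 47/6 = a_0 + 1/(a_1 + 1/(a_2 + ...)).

Run the Euclidean algorithm on 47 and 6; the successive quotients are the partial quotients a_0, a_1, ... (each step inverts the fractional part left over by the previous one):
  47 = 7*6 + 5, so a_0 = 7.
  6 = 1*5 + 1, so a_1 = 1.
  5 = 5*1 + 0, so a_2 = 5.
The remainder reaches 0 after 3 divisions, so the expansion has 3 partial quotients, read off in order.

[7; 1, 5]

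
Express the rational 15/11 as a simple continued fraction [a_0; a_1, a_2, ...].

[1; 2, 1, 3]

Run the Euclidean algorithm on 15 and 11; the successive quotients are the partial quotients a_0, a_1, ... (each step inverts the fractional part left over by the previous one):
  15 = 1*11 + 4, so a_0 = 1.
  11 = 2*4 + 3, so a_1 = 2.
  4 = 1*3 + 1, so a_2 = 1.
  3 = 3*1 + 0, so a_3 = 3.
The remainder reaches 0 after 4 divisions, so the expansion has 4 partial quotients, read off in order.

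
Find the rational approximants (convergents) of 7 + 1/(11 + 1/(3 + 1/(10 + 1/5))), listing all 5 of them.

Using the convergent recurrence p_i = a_i*p_{i-1} + p_{i-2}, q_i = a_i*q_{i-1} + q_{i-2} with p_{-2}=0, p_{-1}=1, q_{-2}=1, q_{-1}=0:
  i=0: a_0=7, p_0 = 7*1 + 0 = 7, q_0 = 7*0 + 1 = 1.
  i=1: a_1=11, p_1 = 11*7 + 1 = 78, q_1 = 11*1 + 0 = 11.
  i=2: a_2=3, p_2 = 3*78 + 7 = 241, q_2 = 3*11 + 1 = 34.
  i=3: a_3=10, p_3 = 10*241 + 78 = 2488, q_3 = 10*34 + 11 = 351.
  i=4: a_4=5, p_4 = 5*2488 + 241 = 12681, q_4 = 5*351 + 34 = 1789.

7/1, 78/11, 241/34, 2488/351, 12681/1789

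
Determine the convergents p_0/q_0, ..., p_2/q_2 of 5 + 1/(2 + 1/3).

Using the convergent recurrence p_i = a_i*p_{i-1} + p_{i-2}, q_i = a_i*q_{i-1} + q_{i-2} with p_{-2}=0, p_{-1}=1, q_{-2}=1, q_{-1}=0:
  i=0: a_0=5, p_0 = 5*1 + 0 = 5, q_0 = 5*0 + 1 = 1.
  i=1: a_1=2, p_1 = 2*5 + 1 = 11, q_1 = 2*1 + 0 = 2.
  i=2: a_2=3, p_2 = 3*11 + 5 = 38, q_2 = 3*2 + 1 = 7.

5/1, 11/2, 38/7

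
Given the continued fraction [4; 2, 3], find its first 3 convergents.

4/1, 9/2, 31/7

Using the convergent recurrence p_i = a_i*p_{i-1} + p_{i-2}, q_i = a_i*q_{i-1} + q_{i-2} with p_{-2}=0, p_{-1}=1, q_{-2}=1, q_{-1}=0:
  i=0: a_0=4, p_0 = 4*1 + 0 = 4, q_0 = 4*0 + 1 = 1.
  i=1: a_1=2, p_1 = 2*4 + 1 = 9, q_1 = 2*1 + 0 = 2.
  i=2: a_2=3, p_2 = 3*9 + 4 = 31, q_2 = 3*2 + 1 = 7.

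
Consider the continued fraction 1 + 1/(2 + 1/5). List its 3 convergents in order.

1/1, 3/2, 16/11

Using the convergent recurrence p_i = a_i*p_{i-1} + p_{i-2}, q_i = a_i*q_{i-1} + q_{i-2} with p_{-2}=0, p_{-1}=1, q_{-2}=1, q_{-1}=0:
  i=0: a_0=1, p_0 = 1*1 + 0 = 1, q_0 = 1*0 + 1 = 1.
  i=1: a_1=2, p_1 = 2*1 + 1 = 3, q_1 = 2*1 + 0 = 2.
  i=2: a_2=5, p_2 = 5*3 + 1 = 16, q_2 = 5*2 + 1 = 11.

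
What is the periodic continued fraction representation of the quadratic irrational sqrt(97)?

[9; (1, 5, 1, 1, 1, 1, 1, 1, 5, 1, 18)]

Write x_i = (sqrt(97) + m_i)/d_i with (m_0, d_0) = (0, 1). a_0 = floor(sqrt(97)) = 9, since 9^2 = 81 <= 97 < 100 = 10^2.
Iterate m_{i+1} = d_i*a_i - m_i, d_{i+1} = (97 - m_{i+1}^2)/d_i, a_{i+1} = floor((a_0 + m_{i+1})/d_{i+1}):
  m_1 = 1*9 - 0 = 9, d_1 = (97 - 9^2)/1 = 16/1 = 16, a_1 = floor((9 + 9)/16) = 1.
  m_2 = 16*1 - 9 = 7, d_2 = (97 - 7^2)/16 = 48/16 = 3, a_2 = floor((9 + 7)/3) = 5.
  m_3 = 3*5 - 7 = 8, d_3 = (97 - 8^2)/3 = 33/3 = 11, a_3 = floor((9 + 8)/11) = 1.
  m_4 = 11*1 - 8 = 3, d_4 = (97 - 3^2)/11 = 88/11 = 8, a_4 = floor((9 + 3)/8) = 1.
  m_5 = 8*1 - 3 = 5, d_5 = (97 - 5^2)/8 = 72/8 = 9, a_5 = floor((9 + 5)/9) = 1.
  m_6 = 9*1 - 5 = 4, d_6 = (97 - 4^2)/9 = 81/9 = 9, a_6 = floor((9 + 4)/9) = 1.
  m_7 = 9*1 - 4 = 5, d_7 = (97 - 5^2)/9 = 72/9 = 8, a_7 = floor((9 + 5)/8) = 1.
  m_8 = 8*1 - 5 = 3, d_8 = (97 - 3^2)/8 = 88/8 = 11, a_8 = floor((9 + 3)/11) = 1.
  m_9 = 11*1 - 3 = 8, d_9 = (97 - 8^2)/11 = 33/11 = 3, a_9 = floor((9 + 8)/3) = 5.
  m_10 = 3*5 - 8 = 7, d_10 = (97 - 7^2)/3 = 48/3 = 16, a_10 = floor((9 + 7)/16) = 1.
  m_11 = 16*1 - 7 = 9, d_11 = (97 - 9^2)/16 = 16/16 = 1, a_11 = floor((9 + 9)/1) = 18.
  m_12 = 1*18 - 9 = 9, d_12 = (97 - 9^2)/1 = 16/1 = 16: (m_12, d_12) = (m_1, d_1) = (9, 16), so from here the quotients repeat a_1, ..., a_11; the period length is 11.
Hence the expansion of sqrt(97) is a_0 = 9 followed by the repeating block 1, 5, 1, 1, 1, 1, 1, 1, 5, 1, 18 (period 11).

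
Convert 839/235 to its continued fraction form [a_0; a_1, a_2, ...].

[3; 1, 1, 3, 16, 2]

Run the Euclidean algorithm on 839 and 235; the successive quotients are the partial quotients a_0, a_1, ... (each step inverts the fractional part left over by the previous one):
  839 = 3*235 + 134, so a_0 = 3.
  235 = 1*134 + 101, so a_1 = 1.
  134 = 1*101 + 33, so a_2 = 1.
  101 = 3*33 + 2, so a_3 = 3.
  33 = 16*2 + 1, so a_4 = 16.
  2 = 2*1 + 0, so a_5 = 2.
The remainder reaches 0 after 6 divisions, so the expansion has 6 partial quotients, read off in order.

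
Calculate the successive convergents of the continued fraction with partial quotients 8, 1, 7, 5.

Using the convergent recurrence p_i = a_i*p_{i-1} + p_{i-2}, q_i = a_i*q_{i-1} + q_{i-2} with p_{-2}=0, p_{-1}=1, q_{-2}=1, q_{-1}=0:
  i=0: a_0=8, p_0 = 8*1 + 0 = 8, q_0 = 8*0 + 1 = 1.
  i=1: a_1=1, p_1 = 1*8 + 1 = 9, q_1 = 1*1 + 0 = 1.
  i=2: a_2=7, p_2 = 7*9 + 8 = 71, q_2 = 7*1 + 1 = 8.
  i=3: a_3=5, p_3 = 5*71 + 9 = 364, q_3 = 5*8 + 1 = 41.

8/1, 9/1, 71/8, 364/41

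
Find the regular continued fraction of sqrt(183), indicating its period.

Write x_i = (sqrt(183) + m_i)/d_i with (m_0, d_0) = (0, 1). a_0 = floor(sqrt(183)) = 13, since 13^2 = 169 <= 183 < 196 = 14^2.
Iterate m_{i+1} = d_i*a_i - m_i, d_{i+1} = (183 - m_{i+1}^2)/d_i, a_{i+1} = floor((a_0 + m_{i+1})/d_{i+1}):
  m_1 = 1*13 - 0 = 13, d_1 = (183 - 13^2)/1 = 14/1 = 14, a_1 = floor((13 + 13)/14) = 1.
  m_2 = 14*1 - 13 = 1, d_2 = (183 - 1^2)/14 = 182/14 = 13, a_2 = floor((13 + 1)/13) = 1.
  m_3 = 13*1 - 1 = 12, d_3 = (183 - 12^2)/13 = 39/13 = 3, a_3 = floor((13 + 12)/3) = 8.
  m_4 = 3*8 - 12 = 12, d_4 = (183 - 12^2)/3 = 39/3 = 13, a_4 = floor((13 + 12)/13) = 1.
  m_5 = 13*1 - 12 = 1, d_5 = (183 - 1^2)/13 = 182/13 = 14, a_5 = floor((13 + 1)/14) = 1.
  m_6 = 14*1 - 1 = 13, d_6 = (183 - 13^2)/14 = 14/14 = 1, a_6 = floor((13 + 13)/1) = 26.
  m_7 = 1*26 - 13 = 13, d_7 = (183 - 13^2)/1 = 14/1 = 14: (m_7, d_7) = (m_1, d_1) = (13, 14), so from here the quotients repeat a_1, ..., a_6; the period length is 6.
Hence the expansion of sqrt(183) is a_0 = 13 followed by the repeating block 1, 1, 8, 1, 1, 26 (period 6).

[13; (1, 1, 8, 1, 1, 26)]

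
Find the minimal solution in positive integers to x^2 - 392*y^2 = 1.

(x, y) = (99, 5)

First expand sqrt(392) as a continued fraction. With x_i = (sqrt(392) + m_i)/d_i and (m_0, d_0) = (0, 1): a_0 = floor(sqrt(392)) = 19, since 19^2 = 361 <= 392 < 400 = 20^2.
Iterate m_{i+1} = d_i*a_i - m_i, d_{i+1} = (392 - m_{i+1}^2)/d_i, a_{i+1} = floor((a_0 + m_{i+1})/d_{i+1}):
  m_1 = 1*19 - 0 = 19, d_1 = (392 - 19^2)/1 = 31/1 = 31, a_1 = floor((19 + 19)/31) = 1.
  m_2 = 31*1 - 19 = 12, d_2 = (392 - 12^2)/31 = 248/31 = 8, a_2 = floor((19 + 12)/8) = 3.
  m_3 = 8*3 - 12 = 12, d_3 = (392 - 12^2)/8 = 248/8 = 31, a_3 = floor((19 + 12)/31) = 1.
  m_4 = 31*1 - 12 = 19, d_4 = (392 - 19^2)/31 = 31/31 = 1, a_4 = floor((19 + 19)/1) = 38.
  m_5 = 1*38 - 19 = 19, d_5 = (392 - 19^2)/1 = 31/1 = 31: (m_5, d_5) = (m_1, d_1) = (19, 31), so from here the quotients repeat a_1, ..., a_4; the period length is 4.
So sqrt(392) = [19; (1, 3, 1, 38)] with period length k = 4.
k is even, so the fundamental solution of x^2 - 392y^2 = 1 is (p_{k-1}, q_{k-1}) = (p_3, q_3); compute convergents through index 3.
Convergents (p_i = a_i*p_{i-1} + p_{i-2}, q_i = a_i*q_{i-1} + q_{i-2} with p_{-2}=0, p_{-1}=1, q_{-2}=1, q_{-1}=0):
  i=0: a_0=19, p_0 = 19*1 + 0 = 19, q_0 = 19*0 + 1 = 1.
  i=1: a_1=1, p_1 = 1*19 + 1 = 20, q_1 = 1*1 + 0 = 1.
  i=2: a_2=3, p_2 = 3*20 + 19 = 79, q_2 = 3*1 + 1 = 4.
  i=3: a_3=1, p_3 = 1*79 + 20 = 99, q_3 = 1*4 + 1 = 5.
Check: 99^2 - 392*5^2 = 9801 - 9800 = 1, so (x, y) = (99, 5) solves the equation, and by the theorem it is the least positive solution.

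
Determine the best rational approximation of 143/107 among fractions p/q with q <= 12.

4/3

Expand x = 143/107 as a continued fraction with the Euclidean algorithm:
  143 = 1*107 + 36, so a_0 = 1.
  107 = 2*36 + 35, so a_1 = 2.
  36 = 1*35 + 1, so a_2 = 1.
  35 = 35*1 + 0, so a_3 = 35.
so x = [1; 2, 1, 35].
Convergents (p_i = a_i*p_{i-1} + p_{i-2}, q_i = a_i*q_{i-1} + q_{i-2} with p_{-2}=0, p_{-1}=1, q_{-2}=1, q_{-1}=0), until the denominator exceeds 12:
  i=0: a_0=1, p_0 = 1*1 + 0 = 1, q_0 = 1*0 + 1 = 1.
  i=1: a_1=2, p_1 = 2*1 + 1 = 3, q_1 = 2*1 + 0 = 2.
  i=2: a_2=1, p_2 = 1*3 + 1 = 4, q_2 = 1*2 + 1 = 3.
  i=3: a_3=35, p_3 = 35*4 + 3 = 143, q_3 = 35*3 + 2 = 107.
q_3 = 107 > 12, so the last convergent with denominator <= 12 is p_2/q_2 = 4/3.
The closest fraction with denominator <= 12 is either p_2/q_2 or the intermediate fraction (k*p_2 + p_1)/(k*q_2 + q_1) with the largest k >= 1 whose denominator stays <= 12; these approach x as k grows, and every other convergent or intermediate fraction in range is farther away.
Largest k: floor((12 - q_1)/q_2) = floor((12 - 2)/3) = 3.
That gives (3*4 + 3)/(3*3 + 2) = 15/11.
Compare the errors: |x - 4/3| = |143*3 - 4*107|/(107*3) = 1/321, and |x - 15/11| = |143*11 - 15*107|/(107*11) = 32/1177.
Cross-multiplying, 1*1177 = 1177 < 10272 = 32*321, so 1/321 is smaller: the convergent 4/3 is closer to x than 15/11.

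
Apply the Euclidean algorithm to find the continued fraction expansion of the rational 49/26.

Run the Euclidean algorithm on 49 and 26; the successive quotients are the partial quotients a_0, a_1, ... (each step inverts the fractional part left over by the previous one):
  49 = 1*26 + 23, so a_0 = 1.
  26 = 1*23 + 3, so a_1 = 1.
  23 = 7*3 + 2, so a_2 = 7.
  3 = 1*2 + 1, so a_3 = 1.
  2 = 2*1 + 0, so a_4 = 2.
The remainder reaches 0 after 5 divisions, so the expansion has 5 partial quotients, read off in order.

[1; 1, 7, 1, 2]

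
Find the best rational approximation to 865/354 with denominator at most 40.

Expand x = 865/354 as a continued fraction with the Euclidean algorithm:
  865 = 2*354 + 157, so a_0 = 2.
  354 = 2*157 + 40, so a_1 = 2.
  157 = 3*40 + 37, so a_2 = 3.
  40 = 1*37 + 3, so a_3 = 1.
  37 = 12*3 + 1, so a_4 = 12.
  3 = 3*1 + 0, so a_5 = 3.
so x = [2; 2, 3, 1, 12, 3].
Convergents (p_i = a_i*p_{i-1} + p_{i-2}, q_i = a_i*q_{i-1} + q_{i-2} with p_{-2}=0, p_{-1}=1, q_{-2}=1, q_{-1}=0), until the denominator exceeds 40:
  i=0: a_0=2, p_0 = 2*1 + 0 = 2, q_0 = 2*0 + 1 = 1.
  i=1: a_1=2, p_1 = 2*2 + 1 = 5, q_1 = 2*1 + 0 = 2.
  i=2: a_2=3, p_2 = 3*5 + 2 = 17, q_2 = 3*2 + 1 = 7.
  i=3: a_3=1, p_3 = 1*17 + 5 = 22, q_3 = 1*7 + 2 = 9.
  i=4: a_4=12, p_4 = 12*22 + 17 = 281, q_4 = 12*9 + 7 = 115.
q_4 = 115 > 40, so the last convergent with denominator <= 40 is p_3/q_3 = 22/9.
The closest fraction with denominator <= 40 is either p_3/q_3 or the intermediate fraction (k*p_3 + p_2)/(k*q_3 + q_2) with the largest k >= 1 whose denominator stays <= 40; these approach x as k grows, and every other convergent or intermediate fraction in range is farther away.
Largest k: floor((40 - q_2)/q_3) = floor((40 - 7)/9) = 3.
That gives (3*22 + 17)/(3*9 + 7) = 83/34.
Compare the errors: |x - 22/9| = |865*9 - 22*354|/(354*9) = 3/3186, and |x - 83/34| = |865*34 - 83*354|/(354*34) = 28/12036.
Cross-multiplying, 3*12036 = 36108 < 89208 = 28*3186, so 3/3186 is smaller: the convergent 22/9 is closer to x than 83/34.

22/9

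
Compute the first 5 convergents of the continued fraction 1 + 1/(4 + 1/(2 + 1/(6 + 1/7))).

1/1, 5/4, 11/9, 71/58, 508/415

Using the convergent recurrence p_i = a_i*p_{i-1} + p_{i-2}, q_i = a_i*q_{i-1} + q_{i-2} with p_{-2}=0, p_{-1}=1, q_{-2}=1, q_{-1}=0:
  i=0: a_0=1, p_0 = 1*1 + 0 = 1, q_0 = 1*0 + 1 = 1.
  i=1: a_1=4, p_1 = 4*1 + 1 = 5, q_1 = 4*1 + 0 = 4.
  i=2: a_2=2, p_2 = 2*5 + 1 = 11, q_2 = 2*4 + 1 = 9.
  i=3: a_3=6, p_3 = 6*11 + 5 = 71, q_3 = 6*9 + 4 = 58.
  i=4: a_4=7, p_4 = 7*71 + 11 = 508, q_4 = 7*58 + 9 = 415.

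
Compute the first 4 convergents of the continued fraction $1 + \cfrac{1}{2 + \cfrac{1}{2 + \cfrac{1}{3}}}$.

Using the convergent recurrence p_i = a_i*p_{i-1} + p_{i-2}, q_i = a_i*q_{i-1} + q_{i-2} with p_{-2}=0, p_{-1}=1, q_{-2}=1, q_{-1}=0:
  i=0: a_0=1, p_0 = 1*1 + 0 = 1, q_0 = 1*0 + 1 = 1.
  i=1: a_1=2, p_1 = 2*1 + 1 = 3, q_1 = 2*1 + 0 = 2.
  i=2: a_2=2, p_2 = 2*3 + 1 = 7, q_2 = 2*2 + 1 = 5.
  i=3: a_3=3, p_3 = 3*7 + 3 = 24, q_3 = 3*5 + 2 = 17.

1/1, 3/2, 7/5, 24/17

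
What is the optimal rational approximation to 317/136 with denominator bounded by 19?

7/3

Expand x = 317/136 as a continued fraction with the Euclidean algorithm:
  317 = 2*136 + 45, so a_0 = 2.
  136 = 3*45 + 1, so a_1 = 3.
  45 = 45*1 + 0, so a_2 = 45.
so x = [2; 3, 45].
Convergents (p_i = a_i*p_{i-1} + p_{i-2}, q_i = a_i*q_{i-1} + q_{i-2} with p_{-2}=0, p_{-1}=1, q_{-2}=1, q_{-1}=0), until the denominator exceeds 19:
  i=0: a_0=2, p_0 = 2*1 + 0 = 2, q_0 = 2*0 + 1 = 1.
  i=1: a_1=3, p_1 = 3*2 + 1 = 7, q_1 = 3*1 + 0 = 3.
  i=2: a_2=45, p_2 = 45*7 + 2 = 317, q_2 = 45*3 + 1 = 136.
q_2 = 136 > 19, so the last convergent with denominator <= 19 is p_1/q_1 = 7/3.
The closest fraction with denominator <= 19 is either p_1/q_1 or the intermediate fraction (k*p_1 + p_0)/(k*q_1 + q_0) with the largest k >= 1 whose denominator stays <= 19; these approach x as k grows, and every other convergent or intermediate fraction in range is farther away.
Largest k: floor((19 - q_0)/q_1) = floor((19 - 1)/3) = 6.
That gives (6*7 + 2)/(6*3 + 1) = 44/19.
Compare the errors: |x - 7/3| = |317*3 - 7*136|/(136*3) = 1/408, and |x - 44/19| = |317*19 - 44*136|/(136*19) = 39/2584.
Cross-multiplying, 1*2584 = 2584 < 15912 = 39*408, so 1/408 is smaller: the convergent 7/3 is closer to x than 44/19.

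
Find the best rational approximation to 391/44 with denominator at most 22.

Expand x = 391/44 as a continued fraction with the Euclidean algorithm:
  391 = 8*44 + 39, so a_0 = 8.
  44 = 1*39 + 5, so a_1 = 1.
  39 = 7*5 + 4, so a_2 = 7.
  5 = 1*4 + 1, so a_3 = 1.
  4 = 4*1 + 0, so a_4 = 4.
so x = [8; 1, 7, 1, 4].
Convergents (p_i = a_i*p_{i-1} + p_{i-2}, q_i = a_i*q_{i-1} + q_{i-2} with p_{-2}=0, p_{-1}=1, q_{-2}=1, q_{-1}=0), until the denominator exceeds 22:
  i=0: a_0=8, p_0 = 8*1 + 0 = 8, q_0 = 8*0 + 1 = 1.
  i=1: a_1=1, p_1 = 1*8 + 1 = 9, q_1 = 1*1 + 0 = 1.
  i=2: a_2=7, p_2 = 7*9 + 8 = 71, q_2 = 7*1 + 1 = 8.
  i=3: a_3=1, p_3 = 1*71 + 9 = 80, q_3 = 1*8 + 1 = 9.
  i=4: a_4=4, p_4 = 4*80 + 71 = 391, q_4 = 4*9 + 8 = 44.
q_4 = 44 > 22, so the last convergent with denominator <= 22 is p_3/q_3 = 80/9.
The closest fraction with denominator <= 22 is either p_3/q_3 or the intermediate fraction (k*p_3 + p_2)/(k*q_3 + q_2) with the largest k >= 1 whose denominator stays <= 22; these approach x as k grows, and every other convergent or intermediate fraction in range is farther away.
Largest k: floor((22 - q_2)/q_3) = floor((22 - 8)/9) = 1.
That gives (1*80 + 71)/(1*9 + 8) = 151/17.
Compare the errors: |x - 80/9| = |391*9 - 80*44|/(44*9) = 1/396, and |x - 151/17| = |391*17 - 151*44|/(44*17) = 3/748.
Cross-multiplying, 1*748 = 748 < 1188 = 3*396, so 1/396 is smaller: the convergent 80/9 is closer to x than 151/17.

80/9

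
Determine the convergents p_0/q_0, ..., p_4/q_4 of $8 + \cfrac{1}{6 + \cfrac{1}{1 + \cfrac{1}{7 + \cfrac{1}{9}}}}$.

Using the convergent recurrence p_i = a_i*p_{i-1} + p_{i-2}, q_i = a_i*q_{i-1} + q_{i-2} with p_{-2}=0, p_{-1}=1, q_{-2}=1, q_{-1}=0:
  i=0: a_0=8, p_0 = 8*1 + 0 = 8, q_0 = 8*0 + 1 = 1.
  i=1: a_1=6, p_1 = 6*8 + 1 = 49, q_1 = 6*1 + 0 = 6.
  i=2: a_2=1, p_2 = 1*49 + 8 = 57, q_2 = 1*6 + 1 = 7.
  i=3: a_3=7, p_3 = 7*57 + 49 = 448, q_3 = 7*7 + 6 = 55.
  i=4: a_4=9, p_4 = 9*448 + 57 = 4089, q_4 = 9*55 + 7 = 502.

8/1, 49/6, 57/7, 448/55, 4089/502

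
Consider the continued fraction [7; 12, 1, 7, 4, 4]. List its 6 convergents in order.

Using the convergent recurrence p_i = a_i*p_{i-1} + p_{i-2}, q_i = a_i*q_{i-1} + q_{i-2} with p_{-2}=0, p_{-1}=1, q_{-2}=1, q_{-1}=0:
  i=0: a_0=7, p_0 = 7*1 + 0 = 7, q_0 = 7*0 + 1 = 1.
  i=1: a_1=12, p_1 = 12*7 + 1 = 85, q_1 = 12*1 + 0 = 12.
  i=2: a_2=1, p_2 = 1*85 + 7 = 92, q_2 = 1*12 + 1 = 13.
  i=3: a_3=7, p_3 = 7*92 + 85 = 729, q_3 = 7*13 + 12 = 103.
  i=4: a_4=4, p_4 = 4*729 + 92 = 3008, q_4 = 4*103 + 13 = 425.
  i=5: a_5=4, p_5 = 4*3008 + 729 = 12761, q_5 = 4*425 + 103 = 1803.

7/1, 85/12, 92/13, 729/103, 3008/425, 12761/1803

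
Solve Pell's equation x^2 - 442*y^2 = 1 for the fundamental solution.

First expand sqrt(442) as a continued fraction. With x_i = (sqrt(442) + m_i)/d_i and (m_0, d_0) = (0, 1): a_0 = floor(sqrt(442)) = 21, since 21^2 = 441 <= 442 < 484 = 22^2.
Iterate m_{i+1} = d_i*a_i - m_i, d_{i+1} = (442 - m_{i+1}^2)/d_i, a_{i+1} = floor((a_0 + m_{i+1})/d_{i+1}):
  m_1 = 1*21 - 0 = 21, d_1 = (442 - 21^2)/1 = 1/1 = 1, a_1 = floor((21 + 21)/1) = 42.
  m_2 = 1*42 - 21 = 21, d_2 = (442 - 21^2)/1 = 1/1 = 1: (m_2, d_2) = (m_1, d_1) = (21, 1), so from here the quotient a_1 repeats; the period length is 1.
So sqrt(442) = [21; (42)] with period length k = 1.
k is odd, so (p_{k-1}, q_{k-1}) only solves x^2 - 442y^2 = -1 and the fundamental solution of x^2 - 442y^2 = 1 is (p_{2k-1}, q_{2k-1}) = (p_1, q_1); compute convergents through index 1, running through the period twice.
Convergents (p_i = a_i*p_{i-1} + p_{i-2}, q_i = a_i*q_{i-1} + q_{i-2} with p_{-2}=0, p_{-1}=1, q_{-2}=1, q_{-1}=0):
  i=0: a_0=21, p_0 = 21*1 + 0 = 21, q_0 = 21*0 + 1 = 1.
  i=1: a_1=42, p_1 = 42*21 + 1 = 883, q_1 = 42*1 + 0 = 42.
Indeed p_0^2 - 442*q_0^2 = 441 - 442 = -1, not +1.
Check: 883^2 - 442*42^2 = 779689 - 779688 = 1, so (x, y) = (883, 42) solves the equation, and by the theorem it is the least positive solution.

(x, y) = (883, 42)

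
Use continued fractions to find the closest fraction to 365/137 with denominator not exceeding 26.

8/3

Expand x = 365/137 as a continued fraction with the Euclidean algorithm:
  365 = 2*137 + 91, so a_0 = 2.
  137 = 1*91 + 46, so a_1 = 1.
  91 = 1*46 + 45, so a_2 = 1.
  46 = 1*45 + 1, so a_3 = 1.
  45 = 45*1 + 0, so a_4 = 45.
so x = [2; 1, 1, 1, 45].
Convergents (p_i = a_i*p_{i-1} + p_{i-2}, q_i = a_i*q_{i-1} + q_{i-2} with p_{-2}=0, p_{-1}=1, q_{-2}=1, q_{-1}=0), until the denominator exceeds 26:
  i=0: a_0=2, p_0 = 2*1 + 0 = 2, q_0 = 2*0 + 1 = 1.
  i=1: a_1=1, p_1 = 1*2 + 1 = 3, q_1 = 1*1 + 0 = 1.
  i=2: a_2=1, p_2 = 1*3 + 2 = 5, q_2 = 1*1 + 1 = 2.
  i=3: a_3=1, p_3 = 1*5 + 3 = 8, q_3 = 1*2 + 1 = 3.
  i=4: a_4=45, p_4 = 45*8 + 5 = 365, q_4 = 45*3 + 2 = 137.
q_4 = 137 > 26, so the last convergent with denominator <= 26 is p_3/q_3 = 8/3.
The closest fraction with denominator <= 26 is either p_3/q_3 or the intermediate fraction (k*p_3 + p_2)/(k*q_3 + q_2) with the largest k >= 1 whose denominator stays <= 26; these approach x as k grows, and every other convergent or intermediate fraction in range is farther away.
Largest k: floor((26 - q_2)/q_3) = floor((26 - 2)/3) = 8.
That gives (8*8 + 5)/(8*3 + 2) = 69/26.
Compare the errors: |x - 8/3| = |365*3 - 8*137|/(137*3) = 1/411, and |x - 69/26| = |365*26 - 69*137|/(137*26) = 37/3562.
Cross-multiplying, 1*3562 = 3562 < 15207 = 37*411, so 1/411 is smaller: the convergent 8/3 is closer to x than 69/26.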